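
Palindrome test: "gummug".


Word: "gummug"
Reversed: "gummug"
Forward == Backward? gummug == gummug
Palindrome = Yes


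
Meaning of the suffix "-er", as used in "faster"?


Suffix: -er
As in: faster -> fast + -er
Meaning = one who / more


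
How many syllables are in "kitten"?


Word: "kitten"
Syllable breakdown: kit-ten
Counting: 2 parts
= 2 syllables


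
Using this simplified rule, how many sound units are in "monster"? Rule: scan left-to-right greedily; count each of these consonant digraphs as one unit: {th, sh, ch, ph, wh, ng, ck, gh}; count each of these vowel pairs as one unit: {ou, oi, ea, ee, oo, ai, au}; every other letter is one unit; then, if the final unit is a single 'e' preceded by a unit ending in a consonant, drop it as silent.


Word: "monster" (7 letters)
Left-to-right scan:
  1. 'm' (letter)
  2. 'o' (letter)
  3. 'n' (letter)
  4. 's' (letter)
  5. 't' (letter)
  6. 'e' (letter)
  7. 'r' (letter)
Units from scan: 7
Sound units = 7 units


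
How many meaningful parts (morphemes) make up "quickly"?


Word: "quickly"
Morphemes: quick + -ly
Each morpheme carries meaning
= 2 morphemes


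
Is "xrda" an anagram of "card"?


Word 1: "card" → sorted: acdr
Word 2: "xrda" → sorted: adrx
Same letters? acdr != adrx
Anagram = No


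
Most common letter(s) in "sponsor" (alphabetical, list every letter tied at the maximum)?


Word: "sponsor"
Letter counts:
  'n': 1
  'o': 2
  'p': 1
  'r': 1
  's': 2
Maximum count = 2
Most frequent = 'o', 's' (2 times each)


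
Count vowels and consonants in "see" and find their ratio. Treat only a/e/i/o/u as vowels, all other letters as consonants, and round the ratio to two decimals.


Word: "see"
Vowels (a,e,i,o,u): 2
Consonants: 1
Ratio = 2/1
= 2.00


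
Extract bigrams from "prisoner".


Word: "prisoner" (length 8)
Number of bigrams = 8 - 2 + 1 = 7
  Position 0: "pr"
  Position 1: "ri"
  Position 2: "is"
  Position 3: "so"
  Position 4: "on"
  Position 5: "ne"
  Position 6: "er"
Bigrams = "pr", "ri", "is", "so", "on", "ne", "er"


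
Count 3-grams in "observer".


Word: "observer" (length 8)
Number of 3-grams = length - 3 + 1 = 8 - 3 + 1
= 6


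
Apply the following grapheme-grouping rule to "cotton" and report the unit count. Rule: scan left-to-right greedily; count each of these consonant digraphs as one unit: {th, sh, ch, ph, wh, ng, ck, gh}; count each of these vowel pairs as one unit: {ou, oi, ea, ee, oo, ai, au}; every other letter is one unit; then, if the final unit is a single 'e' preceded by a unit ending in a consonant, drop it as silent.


Word: "cotton" (6 letters)
Left-to-right scan:
  [1] 'c' (letter)
  [2] 'o' (letter)
  [3] 't' (letter)
  [4] 't' (letter)
  [5] 'o' (letter)
  [6] 'n' (letter)
Units from scan: 6
Sound units = 6 units


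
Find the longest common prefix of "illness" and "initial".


Word 1: "illness"
Word 2: "initial"
Comparing from start:
  Pos 0: 'i' == 'i'
  Pos 1: 'l' != 'n' (stop)
LCP = "i" (length 1)


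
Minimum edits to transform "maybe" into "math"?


Word 1: "maybe" (length 5)
Word 2: "math" (length 4)
One optimal edit sequence (insert/delete/substitute each cost 1):
  1. keep 'm'
  2. keep 'a'
  3. delete 'y'  (+1)
  4. substitute 'b' -> 't'  (+1)
  5. substitute 'e' -> 'h'  (+1)
Total edit operations: 3
Edit distance = 3


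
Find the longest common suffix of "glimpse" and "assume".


Word 1: "glimpse"
Word 2: "assume"
Comparing from end:
  Pos -1: 'e' == 'e'
  Pos -2: 's' != 'm' (stop)
LCS = "e" (length 1)


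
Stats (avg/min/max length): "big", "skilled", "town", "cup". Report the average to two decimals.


Lengths: "big"=3, "skilled"=7, "town"=4, "cup"=3
Sum = 17, Count = 4
Average = 17/4 = 4.25
= avg=4.25, min=3, max=7


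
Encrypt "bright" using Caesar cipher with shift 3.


Word: "bright"
Shift: 3
Each letter → (letter + shift) mod 26:
  'b' (1) + 3 = 4 → 'e'
  'r' (17) + 3 = 20 → 'u'
  'i' (8) + 3 = 11 → 'l'
  'g' (6) + 3 = 9 → 'j'
  'h' (7) + 3 = 10 → 'k'
  't' (19) + 3 = 22 → 'w'
Result = "euljkw"


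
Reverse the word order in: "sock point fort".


Original: "sock point fort"
Words (1..n): sock | point | fort
Reversed (n..1): fort | point | sock
Result = "fort point sock"


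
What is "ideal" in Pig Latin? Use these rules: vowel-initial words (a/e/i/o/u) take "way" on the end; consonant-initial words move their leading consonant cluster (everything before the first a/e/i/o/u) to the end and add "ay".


Word: "ideal"
Starts with vowel → add 'way'
Pig Latin = "idealway"


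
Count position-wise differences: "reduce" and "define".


Comparing character by character (same length = 6):
  Pos 0: 'r' vs 'd' !=
  Pos 1: 'e' vs 'e' =
  Pos 2: 'd' vs 'f' !=
  Pos 3: 'u' vs 'i' !=
  Pos 4: 'c' vs 'n' !=
  Pos 5: 'e' vs 'e' =
Hamming distance = 4


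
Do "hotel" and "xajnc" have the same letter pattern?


Pattern of "hotel": [0, 1, 2, 3, 4]
Pattern of "xajnc": [0, 1, 2, 3, 4]
Patterns match
Same pattern = Yes


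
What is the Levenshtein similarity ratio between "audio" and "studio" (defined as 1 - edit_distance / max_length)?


Word 1: "audio" (length 5)
Word 2: "studio" (length 6)
One optimal edit sequence:
  1. insert 's'  (+1)
  2. substitute 'a' -> 't'  (+1)
  3. keep 'u'
  4. keep 'd'
  5. keep 'i'
  6. keep 'o'
Edit distance = 2
Max length = max(5, 6) = 6
Similarity = 1 - 2/6
= 0.6667


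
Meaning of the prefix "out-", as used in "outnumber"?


Prefix: out-
Example: outnumber (out- + number)
Meaning = surpass


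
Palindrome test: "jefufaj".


Word: "jefufaj"
Reversed: "jafufej"
Forward == Backward? jefufaj != jafufej
Palindrome = No


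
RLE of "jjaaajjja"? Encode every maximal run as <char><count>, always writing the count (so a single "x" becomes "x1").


String: "jjaaajjja"
Scanning for consecutive runs:
  'j' x 2
  'a' x 3
  'j' x 3
  'a' x 1
RLE = "j2a3j3a1"


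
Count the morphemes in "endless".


Word: "endless"
Morphemes: end | -less
Each morpheme carries meaning
= 2 morphemes


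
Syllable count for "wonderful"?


Word: "wonderful"
Syllable breakdown: won-der-ful
Counting: 3 parts
= 3 syllables


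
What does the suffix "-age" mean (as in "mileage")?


Suffix: -age
Example: mileage = mile + -age
Meaning = result / collection


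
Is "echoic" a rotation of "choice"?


Word: "choice", Candidate: "echoic"
Method: check if candidate is substring of word+word
"choicechoice" contains "echoic"? Yes
Is rotation = Yes


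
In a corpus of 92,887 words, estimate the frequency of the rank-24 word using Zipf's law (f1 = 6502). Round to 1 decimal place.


Zipf's law: f(r) = f(1) / r
f(1) = 6502
f(24) = 6502 / 24
= 270.9 occurrences


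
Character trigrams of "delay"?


Word: "delay" (length 5)
Number of trigrams = 5 - 3 + 1 = 3
  Position 0: "del"
  Position 1: "ela"
  Position 2: "lay"
Trigrams = "del", "ela", "lay"


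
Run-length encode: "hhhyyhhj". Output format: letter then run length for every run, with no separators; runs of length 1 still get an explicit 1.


String: "hhhyyhhj"
Scanning for consecutive runs:
  'h' x 3
  'y' x 2
  'h' x 2
  'j' x 1
RLE = "h3y2h2j1"


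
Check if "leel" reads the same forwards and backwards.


Word: "leel"
Reversed: "leel"
Forward == Backward? leel == leel
Palindrome = Yes


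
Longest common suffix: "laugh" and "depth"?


Word 1: "laugh"
Word 2: "depth"
Comparing from end:
  Pos -1: 'h' == 'h'
  Pos -2: 'g' != 't' (stop)
LCS = "h" (length 1)


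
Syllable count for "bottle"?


Word: "bottle"
Syllable breakdown: bot / tle
Counting: 2 parts
= 2 syllables


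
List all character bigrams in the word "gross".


Word: "gross" (length 5)
Number of bigrams = 5 - 2 + 1 = 4
  Position 0: "gr"
  Position 1: "ro"
  Position 2: "os"
  Position 3: "ss"
Bigrams = "gr", "ro", "os", "ss"


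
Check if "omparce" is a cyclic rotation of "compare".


Word: "compare", Candidate: "omparce"
Method: check if candidate is substring of word+word
"comparecompare" contains "omparce"? No
Is rotation = No


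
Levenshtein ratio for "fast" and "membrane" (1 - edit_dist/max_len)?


Word 1: "fast" (length 4)
Word 2: "membrane" (length 8)
One optimal edit sequence:
  1. insert 'm'  (+1)
  2. insert 'e'  (+1)
  3. insert 'm'  (+1)
  4. insert 'b'  (+1)
  5. substitute 'f' -> 'r'  (+1)
  6. keep 'a'
  7. substitute 's' -> 'n'  (+1)
  8. substitute 't' -> 'e'  (+1)
Edit distance = 7
Max length = max(4, 8) = 8
Similarity = 1 - 7/8
= 0.1250


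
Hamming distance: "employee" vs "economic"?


Comparing character by character (same length = 8):
  Pos 0: 'e' vs 'e' =
  Pos 1: 'm' vs 'c' !=
  Pos 2: 'p' vs 'o' !=
  Pos 3: 'l' vs 'n' !=
  Pos 4: 'o' vs 'o' =
  Pos 5: 'y' vs 'm' !=
  Pos 6: 'e' vs 'i' !=
  Pos 7: 'e' vs 'c' !=
Hamming distance = 6


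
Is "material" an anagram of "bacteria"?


Word 1: "bacteria" → sorted: aabceirt
Word 2: "material" → sorted: aaeilmrt
Same letters? aabceirt != aaeilmrt
Anagram = No


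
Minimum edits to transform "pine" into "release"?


Word 1: "pine" (length 4)
Word 2: "release" (length 7)
One optimal edit sequence (insert/delete/substitute each cost 1):
  1. insert 'r'  (+1)
  2. insert 'e'  (+1)
  3. insert 'l'  (+1)
  4. substitute 'p' -> 'e'  (+1)
  5. substitute 'i' -> 'a'  (+1)
  6. substitute 'n' -> 's'  (+1)
  7. keep 'e'
Total edit operations: 6
Edit distance = 6


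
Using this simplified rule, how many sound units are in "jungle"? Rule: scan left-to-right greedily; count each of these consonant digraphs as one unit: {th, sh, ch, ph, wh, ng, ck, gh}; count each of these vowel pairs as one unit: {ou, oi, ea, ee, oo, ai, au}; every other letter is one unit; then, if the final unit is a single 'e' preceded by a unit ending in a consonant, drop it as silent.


Word: "jungle" (6 letters)
Left-to-right scan:
  1. 'j' (letter)
  2. 'u' (letter)
  3. 'ng' (digraph)
  4. 'l' (letter)
  5. 'e' (letter)
Units from scan: 5
Final unit is 'e' after a consonant -> drop as silent (-1)
Sound units = 4 units


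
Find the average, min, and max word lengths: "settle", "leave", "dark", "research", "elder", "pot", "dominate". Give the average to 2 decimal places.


Lengths: "settle"=6, "leave"=5, "dark"=4, "research"=8, "elder"=5, "pot"=3, "dominate"=8
Sum = 39, Count = 7
Average = 39/7 = 5.57
= avg=5.57, min=3, max=8


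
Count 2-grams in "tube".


Word: "tube" (length 4)
Number of 2-grams = length - 2 + 1 = 4 - 2 + 1
= 3


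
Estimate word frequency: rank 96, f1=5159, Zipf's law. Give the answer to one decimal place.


Zipf's law: f(r) = f(1) / r
f(1) = 5159
f(96) = 5159 / 96
= 53.7 occurrences


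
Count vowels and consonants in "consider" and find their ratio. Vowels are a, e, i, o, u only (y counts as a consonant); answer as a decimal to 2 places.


Word: "consider"
Vowels (a,e,i,o,u): 3
Consonants: 5
Ratio = 3/5
= 0.60


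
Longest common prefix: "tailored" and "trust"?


Word 1: "tailored"
Word 2: "trust"
Comparing from start:
  Pos 0: 't' == 't'
  Pos 1: 'a' != 'r' (stop)
LCP = "t" (length 1)


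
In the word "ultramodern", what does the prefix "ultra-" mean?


Prefix: ultra-
As in: ultramodern -> ultra- + modern
Meaning = beyond


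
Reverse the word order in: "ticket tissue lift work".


Original: "ticket tissue lift work"
Words (1..n): ticket | tissue | lift | work
Reversed (n..1): work | lift | tissue | ticket
Result = "work lift tissue ticket"


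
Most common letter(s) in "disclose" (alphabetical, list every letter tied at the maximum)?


Word: "disclose"
Letter counts:
  'c': 1
  'd': 1
  'e': 1
  'i': 1
  'l': 1
  'o': 1
  's': 2
Maximum count = 2
Most frequent = 's' (2 times each)


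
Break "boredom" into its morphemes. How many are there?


Word: "boredom"
Morphemes: bore / -dom
Each morpheme carries meaning
= 2 morphemes


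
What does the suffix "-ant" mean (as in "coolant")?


Suffix: -ant
Example: coolant = cool + -ant
Meaning = one who / that which


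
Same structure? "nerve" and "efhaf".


Pattern of "nerve": [0, 1, 2, 3, 1]
Pattern of "efhaf": [0, 1, 2, 3, 1]
Patterns match
Same pattern = Yes


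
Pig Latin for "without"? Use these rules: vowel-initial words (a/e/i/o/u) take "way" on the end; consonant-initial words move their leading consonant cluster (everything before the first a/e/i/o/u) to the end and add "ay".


Word: "without"
Starts with consonant(s) → move to end, add 'ay'
Consonant cluster: "w"
Pig Latin = "ithoutway"


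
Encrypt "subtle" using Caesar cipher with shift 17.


Word: "subtle"
Shift: 17
Each letter → (letter + shift) mod 26:
  's' (18) + 17 = 9 → 'j'
  'u' (20) + 17 = 11 → 'l'
  'b' (1) + 17 = 18 → 's'
  't' (19) + 17 = 10 → 'k'
  'l' (11) + 17 = 2 → 'c'
  'e' (4) + 17 = 21 → 'v'
Result = "jlskcv"


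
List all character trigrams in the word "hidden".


Word: "hidden" (length 6)
Number of trigrams = 6 - 3 + 1 = 4
  Position 0: "hid"
  Position 1: "idd"
  Position 2: "dde"
  Position 3: "den"
Trigrams = "hid", "idd", "dde", "den"


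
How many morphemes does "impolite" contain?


Word: "impolite"
Morphemes: im- + polite
Each morpheme carries meaning
= 2 morphemes


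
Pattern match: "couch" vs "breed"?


Pattern of "couch": [0, 1, 2, 0, 3]
Pattern of "breed": [0, 1, 2, 2, 3]
Patterns do not match
Same pattern = No


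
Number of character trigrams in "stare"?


Word: "stare" (length 5)
Number of 3-grams = length - 3 + 1 = 5 - 3 + 1
= 3


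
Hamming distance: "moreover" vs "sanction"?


Comparing character by character (same length = 8):
  Pos 0: 'm' vs 's' !=
  Pos 1: 'o' vs 'a' !=
  Pos 2: 'r' vs 'n' !=
  Pos 3: 'e' vs 'c' !=
  Pos 4: 'o' vs 't' !=
  Pos 5: 'v' vs 'i' !=
  Pos 6: 'e' vs 'o' !=
  Pos 7: 'r' vs 'n' !=
Hamming distance = 8


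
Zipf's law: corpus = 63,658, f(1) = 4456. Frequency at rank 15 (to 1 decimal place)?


Zipf's law: f(r) = f(1) / r
f(1) = 4456
f(15) = 4456 / 15
= 297.1 occurrences


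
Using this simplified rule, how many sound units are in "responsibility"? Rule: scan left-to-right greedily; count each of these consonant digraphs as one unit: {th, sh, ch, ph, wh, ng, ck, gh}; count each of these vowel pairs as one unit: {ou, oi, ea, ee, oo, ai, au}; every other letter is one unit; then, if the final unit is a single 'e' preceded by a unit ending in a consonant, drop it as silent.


Word: "responsibility" (14 letters)
Left-to-right scan:
  [1] 'r' (letter)
  [2] 'e' (letter)
  [3] 's' (letter)
  [4] 'p' (letter)
  [5] 'o' (letter)
  [6] 'n' (letter)
  [7] 's' (letter)
  [8] 'i' (letter)
  [9] 'b' (letter)
  [10] 'i' (letter)
  [11] 'l' (letter)
  [12] 'i' (letter)
  [13] 't' (letter)
  [14] 'y' (letter)
Units from scan: 14
Sound units = 14 units


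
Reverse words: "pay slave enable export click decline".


Original: "pay slave enable export click decline"
Words (1..n): pay | slave | enable | export | click | decline
Reversed (n..1): decline | click | export | enable | slave | pay
Result = "decline click export enable slave pay"


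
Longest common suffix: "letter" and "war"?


Word 1: "letter"
Word 2: "war"
Comparing from end:
  Pos -1: 'r' == 'r'
  Pos -2: 'e' != 'a' (stop)
LCS = "r" (length 1)


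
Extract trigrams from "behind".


Word: "behind" (length 6)
Number of trigrams = 6 - 3 + 1 = 4
  Position 0: "beh"
  Position 1: "ehi"
  Position 2: "hin"
  Position 3: "ind"
Trigrams = "beh", "ehi", "hin", "ind"


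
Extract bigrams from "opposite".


Word: "opposite" (length 8)
Number of bigrams = 8 - 2 + 1 = 7
  Position 0: "op"
  Position 1: "pp"
  Position 2: "po"
  Position 3: "os"
  Position 4: "si"
  Position 5: "it"
  Position 6: "te"
Bigrams = "op", "pp", "po", "os", "si", "it", "te"


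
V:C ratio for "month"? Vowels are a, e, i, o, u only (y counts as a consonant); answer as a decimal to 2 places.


Word: "month"
Vowels (a,e,i,o,u): 1
Consonants: 4
Ratio = 1/4
= 0.25


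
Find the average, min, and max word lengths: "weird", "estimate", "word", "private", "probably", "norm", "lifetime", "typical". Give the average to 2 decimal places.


Lengths: "weird"=5, "estimate"=8, "word"=4, "private"=7, "probably"=8, "norm"=4, "lifetime"=8, "typical"=7
Sum = 51, Count = 8
Average = 51/8 = 6.38
= avg=6.38, min=4, max=8


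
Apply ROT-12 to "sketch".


Word: "sketch"
Shift: 12
Each letter → (letter + shift) mod 26:
  's' (18) + 12 = 4 → 'e'
  'k' (10) + 12 = 22 → 'w'
  'e' (4) + 12 = 16 → 'q'
  't' (19) + 12 = 5 → 'f'
  'c' (2) + 12 = 14 → 'o'
  'h' (7) + 12 = 19 → 't'
Result = "ewqfot"


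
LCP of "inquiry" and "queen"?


Word 1: "inquiry"
Word 2: "queen"
Comparing from start:
  Pos 0: 'i' != 'q' (stop)
LCP = "" (length 0)


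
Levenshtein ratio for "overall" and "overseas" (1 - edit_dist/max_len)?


Word 1: "overall" (length 7)
Word 2: "overseas" (length 8)
One optimal edit sequence:
  1. keep 'o'
  2. keep 'v'
  3. keep 'e'
  4. keep 'r'
  5. insert 's'  (+1)
  6. substitute 'a' -> 'e'  (+1)
  7. substitute 'l' -> 'a'  (+1)
  8. substitute 'l' -> 's'  (+1)
Edit distance = 4
Max length = max(7, 8) = 8
Similarity = 1 - 4/8
= 0.5000


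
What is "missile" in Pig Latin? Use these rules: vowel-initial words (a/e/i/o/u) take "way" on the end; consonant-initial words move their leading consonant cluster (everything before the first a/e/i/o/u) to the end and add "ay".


Word: "missile"
Starts with consonant(s) → move to end, add 'ay'
Consonant cluster: "m"
Pig Latin = "issilemay"


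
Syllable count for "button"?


Word: "button"
Syllable breakdown: but · ton
Counting: 2 parts
= 2 syllables


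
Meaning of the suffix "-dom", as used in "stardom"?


Suffix: -dom
Example: stardom = star + -dom
Meaning = state / realm


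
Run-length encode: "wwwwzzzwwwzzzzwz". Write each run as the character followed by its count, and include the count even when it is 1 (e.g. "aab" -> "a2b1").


String: "wwwwzzzwwwzzzzwz"
Scanning for consecutive runs:
  'w' x 4
  'z' x 3
  'w' x 3
  'z' x 4
  'w' x 1
  'z' x 1
RLE = "w4z3w3z4w1z1"


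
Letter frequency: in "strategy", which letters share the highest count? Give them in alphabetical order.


Word: "strategy"
Letter counts:
  'a': 1
  'e': 1
  'g': 1
  'r': 1
  's': 1
  't': 2
  'y': 1
Maximum count = 2
Most frequent = 't' (2 times each)


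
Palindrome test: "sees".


Word: "sees"
Reversed: "sees"
Forward == Backward? sees == sees
Palindrome = Yes


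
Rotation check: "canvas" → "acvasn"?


Word: "canvas", Candidate: "acvasn"
Method: check if candidate is substring of word+word
"canvascanvas" contains "acvasn"? No
Is rotation = No


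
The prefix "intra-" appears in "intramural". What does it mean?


Prefix: intra-
Example: intramural = intra- + mural
Meaning = within


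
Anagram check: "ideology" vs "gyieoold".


Word 1: "ideology" → sorted: degilooy
Word 2: "gyieoold" → sorted: degilooy
Same letters? degilooy == degilooy
Anagram = Yes


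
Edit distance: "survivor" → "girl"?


Word 1: "survivor" (length 8)
Word 2: "girl" (length 4)
One optimal edit sequence (insert/delete/substitute each cost 1):
  1. delete 's'  (+1)
  2. delete 'u'  (+1)
  3. delete 'r'  (+1)
  4. substitute 'v' -> 'g'  (+1)
  5. keep 'i'
  6. delete 'v'  (+1)
  7. substitute 'o' -> 'r'  (+1)
  8. substitute 'r' -> 'l'  (+1)
Total edit operations: 7
Edit distance = 7


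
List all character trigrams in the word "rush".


Word: "rush" (length 4)
Number of trigrams = 4 - 3 + 1 = 2
  Position 0: "rus"
  Position 1: "ush"
Trigrams = "rus", "ush"


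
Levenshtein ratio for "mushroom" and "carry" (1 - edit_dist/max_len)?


Word 1: "mushroom" (length 8)
Word 2: "carry" (length 5)
One optimal edit sequence:
  1. delete 'm'  (+1)
  2. delete 'u'  (+1)
  3. substitute 's' -> 'c'  (+1)
  4. substitute 'h' -> 'a'  (+1)
  5. keep 'r'
  6. delete 'o'  (+1)
  7. substitute 'o' -> 'r'  (+1)
  8. substitute 'm' -> 'y'  (+1)
Edit distance = 7
Max length = max(8, 5) = 8
Similarity = 1 - 7/8
= 0.1250


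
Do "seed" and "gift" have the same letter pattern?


Pattern of "seed": [0, 1, 1, 2]
Pattern of "gift": [0, 1, 2, 3]
Patterns do not match
Same pattern = No


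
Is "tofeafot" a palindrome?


Word: "tofeafot"
Reversed: "tofaefot"
Forward == Backward? tofeafot != tofaefot
Palindrome = No


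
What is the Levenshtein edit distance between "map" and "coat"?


Word 1: "map" (length 3)
Word 2: "coat" (length 4)
One optimal edit sequence (insert/delete/substitute each cost 1):
  1. insert 'c'  (+1)
  2. substitute 'm' -> 'o'  (+1)
  3. keep 'a'
  4. substitute 'p' -> 't'  (+1)
Total edit operations: 3
Edit distance = 3


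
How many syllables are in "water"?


Word: "water"
Syllable breakdown: wa / ter
Counting: 2 parts
= 2 syllables


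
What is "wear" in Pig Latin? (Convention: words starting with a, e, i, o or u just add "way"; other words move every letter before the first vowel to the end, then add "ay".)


Word: "wear"
Starts with consonant(s) → move to end, add 'ay'
Consonant cluster: "w"
Pig Latin = "earway"


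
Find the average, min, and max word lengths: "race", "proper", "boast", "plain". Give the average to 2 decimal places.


Lengths: "race"=4, "proper"=6, "boast"=5, "plain"=5
Sum = 20, Count = 4
Average = 20/4 = 5.00
= avg=5.00, min=4, max=6


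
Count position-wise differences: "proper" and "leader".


Comparing character by character (same length = 6):
  Pos 0: 'p' vs 'l' !=
  Pos 1: 'r' vs 'e' !=
  Pos 2: 'o' vs 'a' !=
  Pos 3: 'p' vs 'd' !=
  Pos 4: 'e' vs 'e' =
  Pos 5: 'r' vs 'r' =
Hamming distance = 4


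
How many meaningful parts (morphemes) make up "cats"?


Word: "cats"
Morphemes: cat + -s
Each morpheme carries meaning
= 2 morphemes


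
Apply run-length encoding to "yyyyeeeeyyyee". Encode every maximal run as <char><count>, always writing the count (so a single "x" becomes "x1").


String: "yyyyeeeeyyyee"
Scanning for consecutive runs:
  'y' x 4
  'e' x 4
  'y' x 3
  'e' x 2
RLE = "y4e4y3e2"


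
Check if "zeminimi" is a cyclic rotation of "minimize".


Word: "minimize", Candidate: "zeminimi"
Method: check if candidate is substring of word+word
"minimizeminimize" contains "zeminimi"? Yes
Is rotation = Yes


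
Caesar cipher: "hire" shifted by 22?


Word: "hire"
Shift: 22
Each letter → (letter + shift) mod 26:
  'h' (7) + 22 = 3 → 'd'
  'i' (8) + 22 = 4 → 'e'
  'r' (17) + 22 = 13 → 'n'
  'e' (4) + 22 = 0 → 'a'
Result = "dena"


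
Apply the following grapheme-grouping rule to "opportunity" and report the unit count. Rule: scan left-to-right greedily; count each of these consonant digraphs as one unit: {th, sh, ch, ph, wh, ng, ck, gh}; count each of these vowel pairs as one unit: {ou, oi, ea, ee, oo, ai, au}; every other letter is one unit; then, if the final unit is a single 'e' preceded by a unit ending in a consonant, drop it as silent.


Word: "opportunity" (11 letters)
Left-to-right scan:
  [1] 'o' (letter)
  [2] 'p' (letter)
  [3] 'p' (letter)
  [4] 'o' (letter)
  [5] 'r' (letter)
  [6] 't' (letter)
  [7] 'u' (letter)
  [8] 'n' (letter)
  [9] 'i' (letter)
  [10] 't' (letter)
  [11] 'y' (letter)
Units from scan: 11
Sound units = 11 units


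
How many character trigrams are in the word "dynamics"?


Word: "dynamics" (length 8)
Number of 3-grams = length - 3 + 1 = 8 - 3 + 1
= 6


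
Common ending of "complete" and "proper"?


Word 1: "complete"
Word 2: "proper"
Comparing from end:
  Pos -1: 'e' != 'r' (stop)
LCS = "" (length 0)


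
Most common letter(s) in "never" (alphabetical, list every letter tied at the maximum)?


Word: "never"
Letter counts:
  'e': 2
  'n': 1
  'r': 1
  'v': 1
Maximum count = 2
Most frequent = 'e' (2 times each)


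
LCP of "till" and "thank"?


Word 1: "till"
Word 2: "thank"
Comparing from start:
  Pos 0: 't' == 't'
  Pos 1: 'i' != 'h' (stop)
LCP = "t" (length 1)


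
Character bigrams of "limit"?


Word: "limit" (length 5)
Number of bigrams = 5 - 2 + 1 = 4
  Position 0: "li"
  Position 1: "im"
  Position 2: "mi"
  Position 3: "it"
Bigrams = "li", "im", "mi", "it"


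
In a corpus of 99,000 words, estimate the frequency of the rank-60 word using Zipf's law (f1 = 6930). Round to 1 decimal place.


Zipf's law: f(r) = f(1) / r
f(1) = 6930
f(60) = 6930 / 60
= 115.5 occurrences


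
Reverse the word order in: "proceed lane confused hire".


Original: "proceed lane confused hire"
Words (1..n): proceed | lane | confused | hire
Reversed (n..1): hire | confused | lane | proceed
Result = "hire confused lane proceed"


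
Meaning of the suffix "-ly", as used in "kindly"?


Suffix: -ly
Example: kindly = kind + -ly
Meaning = in a manner


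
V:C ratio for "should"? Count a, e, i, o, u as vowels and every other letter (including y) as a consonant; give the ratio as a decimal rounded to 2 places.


Word: "should"
Vowels (a,e,i,o,u): 2
Consonants: 4
Ratio = 2/4
= 0.50


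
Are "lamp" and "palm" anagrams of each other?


Word 1: "lamp" → sorted: almp
Word 2: "palm" → sorted: almp
Same letters? almp == almp
Anagram = Yes


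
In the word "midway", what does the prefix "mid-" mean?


Prefix: mid-
As in: midway -> mid- + way
Meaning = middle


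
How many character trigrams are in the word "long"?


Word: "long" (length 4)
Number of 3-grams = length - 3 + 1 = 4 - 3 + 1
= 2


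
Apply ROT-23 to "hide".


Word: "hide"
Shift: 23
Each letter → (letter + shift) mod 26:
  'h' (7) + 23 = 4 → 'e'
  'i' (8) + 23 = 5 → 'f'
  'd' (3) + 23 = 0 → 'a'
  'e' (4) + 23 = 1 → 'b'
Result = "efab"


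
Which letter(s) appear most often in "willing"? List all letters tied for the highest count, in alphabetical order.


Word: "willing"
Letter counts:
  'g': 1
  'i': 2
  'l': 2
  'n': 1
  'w': 1
Maximum count = 2
Most frequent = 'i', 'l' (2 times each)


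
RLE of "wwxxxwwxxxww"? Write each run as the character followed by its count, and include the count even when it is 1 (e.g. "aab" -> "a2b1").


String: "wwxxxwwxxxww"
Scanning for consecutive runs:
  'w' x 2
  'x' x 3
  'w' x 2
  'x' x 3
  'w' x 2
RLE = "w2x3w2x3w2"


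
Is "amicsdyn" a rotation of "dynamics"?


Word: "dynamics", Candidate: "amicsdyn"
Method: check if candidate is substring of word+word
"dynamicsdynamics" contains "amicsdyn"? Yes
Is rotation = Yes


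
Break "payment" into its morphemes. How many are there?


Word: "payment"
Morphemes: pay / -ment
Each morpheme carries meaning
= 2 morphemes


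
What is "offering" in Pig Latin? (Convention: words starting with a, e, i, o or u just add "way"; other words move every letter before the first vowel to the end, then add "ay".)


Word: "offering"
Starts with vowel → add 'way'
Pig Latin = "offeringway"


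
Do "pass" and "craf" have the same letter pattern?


Pattern of "pass": [0, 1, 2, 2]
Pattern of "craf": [0, 1, 2, 3]
Patterns do not match
Same pattern = No


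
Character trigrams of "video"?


Word: "video" (length 5)
Number of trigrams = 5 - 3 + 1 = 3
  Position 0: "vid"
  Position 1: "ide"
  Position 2: "deo"
Trigrams = "vid", "ide", "deo"


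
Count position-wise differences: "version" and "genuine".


Comparing character by character (same length = 7):
  Pos 0: 'v' vs 'g' !=
  Pos 1: 'e' vs 'e' =
  Pos 2: 'r' vs 'n' !=
  Pos 3: 's' vs 'u' !=
  Pos 4: 'i' vs 'i' =
  Pos 5: 'o' vs 'n' !=
  Pos 6: 'n' vs 'e' !=
Hamming distance = 5


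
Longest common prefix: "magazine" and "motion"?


Word 1: "magazine"
Word 2: "motion"
Comparing from start:
  Pos 0: 'm' == 'm'
  Pos 1: 'a' != 'o' (stop)
LCP = "m" (length 1)


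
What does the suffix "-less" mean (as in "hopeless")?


Suffix: -less
Example: hopeless (hope + -less)
Meaning = without


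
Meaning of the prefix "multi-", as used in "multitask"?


Prefix: multi-
As in: multitask -> multi- + task
Meaning = many


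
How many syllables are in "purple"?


Word: "purple"
Syllable breakdown: pur / ple
Counting: 2 parts
= 2 syllables


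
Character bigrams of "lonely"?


Word: "lonely" (length 6)
Number of bigrams = 6 - 2 + 1 = 5
  Position 0: "lo"
  Position 1: "on"
  Position 2: "ne"
  Position 3: "el"
  Position 4: "ly"
Bigrams = "lo", "on", "ne", "el", "ly"


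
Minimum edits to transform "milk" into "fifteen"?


Word 1: "milk" (length 4)
Word 2: "fifteen" (length 7)
One optimal edit sequence (insert/delete/substitute each cost 1):
  1. substitute 'm' -> 'f'  (+1)
  2. keep 'i'
  3. insert 'f'  (+1)
  4. insert 't'  (+1)
  5. insert 'e'  (+1)
  6. substitute 'l' -> 'e'  (+1)
  7. substitute 'k' -> 'n'  (+1)
Total edit operations: 6
Edit distance = 6


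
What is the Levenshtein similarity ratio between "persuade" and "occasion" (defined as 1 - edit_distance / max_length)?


Word 1: "persuade" (length 8)
Word 2: "occasion" (length 8)
One optimal edit sequence:
  1. substitute 'p' -> 'o'  (+1)
  2. substitute 'e' -> 'c'  (+1)
  3. substitute 'r' -> 'c'  (+1)
  4. substitute 's' -> 'a'  (+1)
  5. substitute 'u' -> 's'  (+1)
  6. substitute 'a' -> 'i'  (+1)
  7. substitute 'd' -> 'o'  (+1)
  8. substitute 'e' -> 'n'  (+1)
Edit distance = 8
Max length = max(8, 8) = 8
Similarity = 1 - 8/8
= 0.0000


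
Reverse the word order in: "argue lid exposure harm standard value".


Original: "argue lid exposure harm standard value"
Words (1..n): argue | lid | exposure | harm | standard | value
Reversed (n..1): value | standard | harm | exposure | lid | argue
Result = "value standard harm exposure lid argue"


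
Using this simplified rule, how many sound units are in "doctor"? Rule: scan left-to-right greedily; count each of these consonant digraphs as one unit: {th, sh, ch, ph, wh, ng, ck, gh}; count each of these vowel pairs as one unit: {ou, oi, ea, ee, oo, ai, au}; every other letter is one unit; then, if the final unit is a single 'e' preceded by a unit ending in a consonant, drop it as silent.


Word: "doctor" (6 letters)
Left-to-right scan:
  1. 'd' (letter)
  2. 'o' (letter)
  3. 'c' (letter)
  4. 't' (letter)
  5. 'o' (letter)
  6. 'r' (letter)
Units from scan: 6
Sound units = 6 units


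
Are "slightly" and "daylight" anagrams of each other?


Word 1: "slightly" → sorted: ghillsty
Word 2: "daylight" → sorted: adghilty
Same letters? ghillsty != adghilty
Anagram = No


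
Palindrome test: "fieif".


Word: "fieif"
Reversed: "fieif"
Forward == Backward? fieif == fieif
Palindrome = Yes


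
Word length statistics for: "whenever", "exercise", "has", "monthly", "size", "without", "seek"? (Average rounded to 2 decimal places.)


Lengths: "whenever"=8, "exercise"=8, "has"=3, "monthly"=7, "size"=4, "without"=7, "seek"=4
Sum = 41, Count = 7
Average = 41/7 = 5.86
= avg=5.86, min=3, max=8


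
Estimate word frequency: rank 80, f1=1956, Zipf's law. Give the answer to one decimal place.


Zipf's law: f(r) = f(1) / r
f(1) = 1956
f(80) = 1956 / 80
= 24.5 occurrences


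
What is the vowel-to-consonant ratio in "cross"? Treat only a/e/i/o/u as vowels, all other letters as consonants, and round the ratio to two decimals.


Word: "cross"
Vowels (a,e,i,o,u): 1
Consonants: 4
Ratio = 1/4
= 0.25


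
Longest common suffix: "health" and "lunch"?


Word 1: "health"
Word 2: "lunch"
Comparing from end:
  Pos -1: 'h' == 'h'
  Pos -2: 't' != 'c' (stop)
LCS = "h" (length 1)


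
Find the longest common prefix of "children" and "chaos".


Word 1: "children"
Word 2: "chaos"
Comparing from start:
  Pos 0: 'c' == 'c'
  Pos 1: 'h' == 'h'
  Pos 2: 'i' != 'a' (stop)
LCP = "ch" (length 2)


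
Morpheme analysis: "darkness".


Word: "darkness"
Morphemes: dark + -ness
Each morpheme carries meaning
= 2 morphemes


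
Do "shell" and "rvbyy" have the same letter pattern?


Pattern of "shell": [0, 1, 2, 3, 3]
Pattern of "rvbyy": [0, 1, 2, 3, 3]
Patterns match
Same pattern = Yes


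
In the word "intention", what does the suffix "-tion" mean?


Suffix: -tion
Example: intention = intend + -tion, with a spelling change
Meaning = act or process


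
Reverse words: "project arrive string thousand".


Original: "project arrive string thousand"
Words (1..n): project | arrive | string | thousand
Reversed (n..1): thousand | string | arrive | project
Result = "thousand string arrive project"


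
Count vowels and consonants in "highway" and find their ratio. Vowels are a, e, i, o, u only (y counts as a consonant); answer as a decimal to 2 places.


Word: "highway"
Vowels (a,e,i,o,u): 2
Consonants: 5
Ratio = 2/5
= 0.40


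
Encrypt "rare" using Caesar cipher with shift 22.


Word: "rare"
Shift: 22
Each letter → (letter + shift) mod 26:
  'r' (17) + 22 = 13 → 'n'
  'a' (0) + 22 = 22 → 'w'
  'r' (17) + 22 = 13 → 'n'
  'e' (4) + 22 = 0 → 'a'
Result = "nwna"


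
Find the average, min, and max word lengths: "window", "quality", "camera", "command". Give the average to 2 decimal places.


Lengths: "window"=6, "quality"=7, "camera"=6, "command"=7
Sum = 26, Count = 4
Average = 26/4 = 6.50
= avg=6.50, min=6, max=7


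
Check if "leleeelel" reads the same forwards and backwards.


Word: "leleeelel"
Reversed: "leleeelel"
Forward == Backward? leleeelel == leleeelel
Palindrome = Yes


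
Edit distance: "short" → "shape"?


Word 1: "short" (length 5)
Word 2: "shape" (length 5)
One optimal edit sequence (insert/delete/substitute each cost 1):
  1. keep 's'
  2. keep 'h'
  3. substitute 'o' -> 'a'  (+1)
  4. substitute 'r' -> 'p'  (+1)
  5. substitute 't' -> 'e'  (+1)
Total edit operations: 3
Edit distance = 3


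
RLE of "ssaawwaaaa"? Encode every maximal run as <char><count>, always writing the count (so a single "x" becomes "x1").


String: "ssaawwaaaa"
Scanning for consecutive runs:
  's' x 2
  'a' x 2
  'w' x 2
  'a' x 4
RLE = "s2a2w2a4"


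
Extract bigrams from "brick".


Word: "brick" (length 5)
Number of bigrams = 5 - 2 + 1 = 4
  Position 0: "br"
  Position 1: "ri"
  Position 2: "ic"
  Position 3: "ck"
Bigrams = "br", "ri", "ic", "ck"


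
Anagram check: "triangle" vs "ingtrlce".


Word 1: "triangle" → sorted: aegilnrt
Word 2: "ingtrlce" → sorted: cegilnrt
Same letters? aegilnrt != cegilnrt
Anagram = No


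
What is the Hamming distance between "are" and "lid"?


Comparing character by character (same length = 3):
  Pos 0: 'a' vs 'l' !=
  Pos 1: 'r' vs 'i' !=
  Pos 2: 'e' vs 'd' !=
Hamming distance = 3


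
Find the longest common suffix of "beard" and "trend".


Word 1: "beard"
Word 2: "trend"
Comparing from end:
  Pos -1: 'd' == 'd'
  Pos -2: 'r' != 'n' (stop)
LCS = "d" (length 1)


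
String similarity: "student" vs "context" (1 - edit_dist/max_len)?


Word 1: "student" (length 7)
Word 2: "context" (length 7)
One optimal edit sequence:
  1. substitute 's' -> 'c'  (+1)
  2. substitute 't' -> 'o'  (+1)
  3. substitute 'u' -> 'n'  (+1)
  4. substitute 'd' -> 't'  (+1)
  5. keep 'e'
  6. substitute 'n' -> 'x'  (+1)
  7. keep 't'
Edit distance = 5
Max length = max(7, 7) = 7
Similarity = 1 - 5/7
= 0.2857


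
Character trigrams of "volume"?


Word: "volume" (length 6)
Number of trigrams = 6 - 3 + 1 = 4
  Position 0: "vol"
  Position 1: "olu"
  Position 2: "lum"
  Position 3: "ume"
Trigrams = "vol", "olu", "lum", "ume"


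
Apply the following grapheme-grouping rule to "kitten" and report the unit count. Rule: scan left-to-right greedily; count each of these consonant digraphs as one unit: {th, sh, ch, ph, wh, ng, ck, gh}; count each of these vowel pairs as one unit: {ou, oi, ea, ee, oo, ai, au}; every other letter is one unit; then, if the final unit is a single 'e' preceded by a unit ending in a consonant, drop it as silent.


Word: "kitten" (6 letters)
Left-to-right scan:
  [1] 'k' (letter)
  [2] 'i' (letter)
  [3] 't' (letter)
  [4] 't' (letter)
  [5] 'e' (letter)
  [6] 'n' (letter)
Units from scan: 6
Sound units = 6 units


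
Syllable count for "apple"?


Word: "apple"
Syllable breakdown: ap / ple
Counting: 2 parts
= 2 syllables


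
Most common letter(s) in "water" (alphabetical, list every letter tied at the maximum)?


Word: "water"
Letter counts:
  'a': 1
  'e': 1
  'r': 1
  't': 1
  'w': 1
Maximum count = 1
Most frequent = 'a', 'e', 'r', 't', 'w' (1 time each)


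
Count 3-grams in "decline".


Word: "decline" (length 7)
Number of 3-grams = length - 3 + 1 = 7 - 3 + 1
= 5


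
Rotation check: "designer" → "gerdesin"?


Word: "designer", Candidate: "gerdesin"
Method: check if candidate is substring of word+word
"designerdesigner" contains "gerdesin"? No
Is rotation = No


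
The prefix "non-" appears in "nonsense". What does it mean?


Prefix: non-
Example: nonsense (non- + sense)
Meaning = not


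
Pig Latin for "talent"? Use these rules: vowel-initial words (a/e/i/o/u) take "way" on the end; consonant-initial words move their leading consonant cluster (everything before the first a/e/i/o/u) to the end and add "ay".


Word: "talent"
Starts with consonant(s) → move to end, add 'ay'
Consonant cluster: "t"
Pig Latin = "alenttay"


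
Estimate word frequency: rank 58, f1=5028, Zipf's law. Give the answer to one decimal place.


Zipf's law: f(r) = f(1) / r
f(1) = 5028
f(58) = 5028 / 58
= 86.7 occurrences


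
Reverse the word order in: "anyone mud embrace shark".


Original: "anyone mud embrace shark"
Words (1..n): anyone | mud | embrace | shark
Reversed (n..1): shark | embrace | mud | anyone
Result = "shark embrace mud anyone"


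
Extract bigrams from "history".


Word: "history" (length 7)
Number of bigrams = 7 - 2 + 1 = 6
  Position 0: "hi"
  Position 1: "is"
  Position 2: "st"
  Position 3: "to"
  Position 4: "or"
  Position 5: "ry"
Bigrams = "hi", "is", "st", "to", "or", "ry"


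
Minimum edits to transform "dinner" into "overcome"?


Word 1: "dinner" (length 6)
Word 2: "overcome" (length 8)
One optimal edit sequence (insert/delete/substitute each cost 1):
  1. insert 'o'  (+1)
  2. insert 'v'  (+1)
  3. substitute 'd' -> 'e'  (+1)
  4. substitute 'i' -> 'r'  (+1)
  5. substitute 'n' -> 'c'  (+1)
  6. substitute 'n' -> 'o'  (+1)
  7. substitute 'e' -> 'm'  (+1)
  8. substitute 'r' -> 'e'  (+1)
Total edit operations: 8
Edit distance = 8


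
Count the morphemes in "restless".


Word: "restless"
Morphemes: rest | -less
Each morpheme carries meaning
= 2 morphemes


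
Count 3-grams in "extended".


Word: "extended" (length 8)
Number of 3-grams = length - 3 + 1 = 8 - 3 + 1
= 6


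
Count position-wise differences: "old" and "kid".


Comparing character by character (same length = 3):
  Pos 0: 'o' vs 'k' !=
  Pos 1: 'l' vs 'i' !=
  Pos 2: 'd' vs 'd' =
Hamming distance = 2


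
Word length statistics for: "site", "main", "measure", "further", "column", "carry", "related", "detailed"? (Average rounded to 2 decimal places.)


Lengths: "site"=4, "main"=4, "measure"=7, "further"=7, "column"=6, "carry"=5, "related"=7, "detailed"=8
Sum = 48, Count = 8
Average = 48/8 = 6.00
= avg=6.00, min=4, max=8


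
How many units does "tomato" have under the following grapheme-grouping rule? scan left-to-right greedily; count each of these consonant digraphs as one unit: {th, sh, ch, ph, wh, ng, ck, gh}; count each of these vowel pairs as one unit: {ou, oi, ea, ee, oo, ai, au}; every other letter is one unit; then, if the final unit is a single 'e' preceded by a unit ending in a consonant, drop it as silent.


Word: "tomato" (6 letters)
Left-to-right scan:
  1. 't' (letter)
  2. 'o' (letter)
  3. 'm' (letter)
  4. 'a' (letter)
  5. 't' (letter)
  6. 'o' (letter)
Units from scan: 6
Sound units = 6 units


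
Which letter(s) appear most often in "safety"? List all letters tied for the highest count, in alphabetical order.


Word: "safety"
Letter counts:
  'a': 1
  'e': 1
  'f': 1
  's': 1
  't': 1
  'y': 1
Maximum count = 1
Most frequent = 'a', 'e', 'f', 's', 't', 'y' (1 time each)
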